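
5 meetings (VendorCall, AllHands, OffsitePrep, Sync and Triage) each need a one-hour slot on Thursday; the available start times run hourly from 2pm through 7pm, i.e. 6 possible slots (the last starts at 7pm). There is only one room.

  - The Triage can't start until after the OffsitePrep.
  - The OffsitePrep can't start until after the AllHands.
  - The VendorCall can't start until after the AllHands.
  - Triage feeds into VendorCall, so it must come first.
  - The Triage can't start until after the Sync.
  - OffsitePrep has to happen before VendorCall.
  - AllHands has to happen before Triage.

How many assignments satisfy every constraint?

18

Splitting on VendorCall: it can be 6pm (3), 7pm (15). Listing each branch's schedules as (AllHands, OffsitePrep, Sync, Triage):
VendorCall=6pm: (2pm,3pm,4pm,5pm) (2pm,4pm,3pm,5pm) (3pm,4pm,2pm,5pm) — 3.
VendorCall=7pm: (2pm,3pm,4pm,5pm) (2pm,3pm,4pm,6pm) (2pm,3pm,5pm,6pm) (2pm,4pm,3pm,5pm) (2pm,4pm,3pm,6pm) (2pm,4pm,5pm,6pm) (2pm,5pm,3pm,6pm) (2pm,5pm,4pm,6pm) (3pm,4pm,2pm,5pm) (3pm,4pm,2pm,6pm) (3pm,4pm,5pm,6pm) (3pm,5pm,2pm,6pm) (3pm,5pm,4pm,6pm) (4pm,5pm,2pm,6pm) (4pm,5pm,3pm,6pm) — 15.
Summing: 3 + 15 = 18.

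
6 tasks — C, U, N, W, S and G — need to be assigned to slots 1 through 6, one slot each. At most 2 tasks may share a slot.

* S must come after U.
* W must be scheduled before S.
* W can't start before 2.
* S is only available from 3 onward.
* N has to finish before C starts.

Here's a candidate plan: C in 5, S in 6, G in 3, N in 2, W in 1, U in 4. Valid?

At most 2 tasks may share a slot — holds.
N has to finish before C starts — holds.
W must be scheduled before S — holds.
S is only available from 3 onward — holds.
W can't start before 2 — violated.
S must come after U — holds.

No — it violates: W can't start before 2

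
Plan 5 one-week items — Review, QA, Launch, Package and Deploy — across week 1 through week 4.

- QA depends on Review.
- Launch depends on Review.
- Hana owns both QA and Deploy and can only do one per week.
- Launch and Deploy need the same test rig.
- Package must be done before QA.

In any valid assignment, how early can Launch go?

week 2

Precedence pushes Launch to at least week 2.
Launch at week 2 is achievable: Deploy in week 1, Review in week 1, QA in week 2, Launch in week 2, Package in week 1.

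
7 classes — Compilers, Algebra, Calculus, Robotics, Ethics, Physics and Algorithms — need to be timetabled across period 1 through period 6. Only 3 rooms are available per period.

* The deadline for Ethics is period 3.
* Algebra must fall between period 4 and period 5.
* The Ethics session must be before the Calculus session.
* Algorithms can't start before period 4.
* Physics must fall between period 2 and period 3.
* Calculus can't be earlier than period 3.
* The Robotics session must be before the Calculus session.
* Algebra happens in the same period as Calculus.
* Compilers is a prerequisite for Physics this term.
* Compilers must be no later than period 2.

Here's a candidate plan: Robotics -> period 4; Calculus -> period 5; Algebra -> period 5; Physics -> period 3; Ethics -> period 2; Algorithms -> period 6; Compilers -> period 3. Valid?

Algebra must fall between period 4 and period 5 — holds.
Algebra happens in the same period as Calculus — holds.
Algorithms can't start before period 4 — holds.
Compilers is a prerequisite for Physics this term — violated.
Only 3 rooms are available per period — holds.
Calculus can't be earlier than period 3 — holds.
The deadline for Ethics is period 3 — holds.
The Robotics session must be before the Calculus session — holds.
Compilers must be no later than period 2 — violated.
The Ethics session must be before the Calculus session — holds.
Physics must fall between period 2 and period 3 — holds.

Invalid. Compilers must be no later than period 2.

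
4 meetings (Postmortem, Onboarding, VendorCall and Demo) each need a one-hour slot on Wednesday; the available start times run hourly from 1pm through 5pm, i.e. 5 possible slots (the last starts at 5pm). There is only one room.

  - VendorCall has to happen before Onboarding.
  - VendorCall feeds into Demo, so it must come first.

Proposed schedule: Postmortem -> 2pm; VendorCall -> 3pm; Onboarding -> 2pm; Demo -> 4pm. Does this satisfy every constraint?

VendorCall has to happen before Onboarding — violated.
There is only one room — violated.
VendorCall feeds into Demo, so it must come first — holds.

No — it violates: There is only one room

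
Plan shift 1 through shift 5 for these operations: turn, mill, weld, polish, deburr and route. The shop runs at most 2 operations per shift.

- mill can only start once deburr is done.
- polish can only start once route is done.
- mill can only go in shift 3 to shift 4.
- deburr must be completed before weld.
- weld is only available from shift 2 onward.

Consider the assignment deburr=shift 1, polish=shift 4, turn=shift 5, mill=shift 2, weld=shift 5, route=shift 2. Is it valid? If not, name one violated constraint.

weld is only available from shift 2 onward — holds.
The shop runs at most 2 operations per shift — holds.
mill can only start once deburr is done — holds.
deburr must be completed before weld — holds.
mill can only go in shift 3 to shift 4 — violated.
polish can only start once route is done — holds.

No. mill can only go in shift 3 to shift 4 is not satisfied.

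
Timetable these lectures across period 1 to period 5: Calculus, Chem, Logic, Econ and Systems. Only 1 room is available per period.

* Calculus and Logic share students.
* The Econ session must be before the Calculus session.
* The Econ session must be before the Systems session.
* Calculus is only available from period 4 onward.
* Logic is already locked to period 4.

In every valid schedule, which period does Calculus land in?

period 5

Calculus's window is period 4–period 5.
Logic is fixed at period 4, and Calculus can't share a period with Logic.
So Calculus must be period 5.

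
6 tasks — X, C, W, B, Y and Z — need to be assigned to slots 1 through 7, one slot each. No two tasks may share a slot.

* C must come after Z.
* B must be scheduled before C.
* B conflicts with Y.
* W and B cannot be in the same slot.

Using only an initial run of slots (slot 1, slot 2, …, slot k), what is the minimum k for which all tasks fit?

The precedence chain requires at least 2 distinct slots.
With at most 1 per slot and 6 tasks, at least 6 slots are needed.
6 works (last occupied slot: 6): for example Y -> 6, X -> 4, C -> 3, W -> 5, Z -> 2, B -> 1.

6 slots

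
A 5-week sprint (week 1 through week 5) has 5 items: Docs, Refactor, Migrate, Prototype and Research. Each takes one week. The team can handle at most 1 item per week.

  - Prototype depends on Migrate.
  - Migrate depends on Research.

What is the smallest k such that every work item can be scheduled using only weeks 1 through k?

5

The precedence chain requires at least 3 distinct weeks.
With at most 1 per week and 5 work items, at least 5 weeks are needed.
5 works (last occupied week: week 5): for example Research in week 1; Prototype in week 3; Migrate in week 2; Refactor in week 5; Docs in week 4.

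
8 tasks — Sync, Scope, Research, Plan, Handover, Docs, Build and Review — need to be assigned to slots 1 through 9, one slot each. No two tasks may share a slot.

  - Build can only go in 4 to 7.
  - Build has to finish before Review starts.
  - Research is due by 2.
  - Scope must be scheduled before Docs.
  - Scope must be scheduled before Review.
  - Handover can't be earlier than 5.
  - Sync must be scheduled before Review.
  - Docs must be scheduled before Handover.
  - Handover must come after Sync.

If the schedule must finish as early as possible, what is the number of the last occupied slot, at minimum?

slot 8

The precedence chain requires at least 3 distinct slots.
With at most 1 per slot and 8 tasks, at least 8 slots are needed.
Handover can't be placed before 5, so the schedule must run through at least slot 5.
8 works (last occupied slot: 8): for example Research=1, Build=6, Scope=3, Plan=8, Review=7, Sync=2, Handover=5, Docs=4.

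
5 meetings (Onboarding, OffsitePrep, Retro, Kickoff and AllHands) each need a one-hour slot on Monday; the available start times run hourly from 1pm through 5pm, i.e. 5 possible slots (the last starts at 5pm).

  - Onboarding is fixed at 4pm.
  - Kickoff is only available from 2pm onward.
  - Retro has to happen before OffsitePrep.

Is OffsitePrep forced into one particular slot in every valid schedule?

OffsitePrep can be 2pm (e.g. Kickoff=2pm, Retro=1pm, Onboarding=4pm, AllHands=1pm, OffsitePrep=2pm) or 3pm (e.g. Kickoff=2pm; Onboarding=4pm; Retro=1pm; OffsitePrep=3pm; AllHands=1pm).

No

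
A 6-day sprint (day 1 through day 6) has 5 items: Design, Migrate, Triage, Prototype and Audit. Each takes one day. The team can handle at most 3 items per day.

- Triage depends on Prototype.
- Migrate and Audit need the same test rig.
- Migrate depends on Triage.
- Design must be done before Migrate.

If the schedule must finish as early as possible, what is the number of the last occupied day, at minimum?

3

The precedence chain requires at least 3 distinct days.
With at most 3 per day and 5 work items, at least 2 days are needed.
3 works (last occupied day: day 3): for example Prototype in day 1; Audit in day 1; Triage in day 2; Migrate in day 3; Design in day 1.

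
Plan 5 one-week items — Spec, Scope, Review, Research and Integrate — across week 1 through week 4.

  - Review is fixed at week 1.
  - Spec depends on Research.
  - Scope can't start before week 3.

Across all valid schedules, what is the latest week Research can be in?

week 3

Downstream work caps Research at week 3.
Research at week 3 is achievable: Integrate=week 1, Research=week 3, Review=week 1, Scope=week 3, Spec=week 4.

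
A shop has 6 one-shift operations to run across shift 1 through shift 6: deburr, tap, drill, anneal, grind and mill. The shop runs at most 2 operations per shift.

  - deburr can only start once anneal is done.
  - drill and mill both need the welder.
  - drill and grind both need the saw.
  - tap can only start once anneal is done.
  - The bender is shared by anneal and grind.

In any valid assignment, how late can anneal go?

shift 5

Downstream work caps anneal at shift 5.
anneal at shift 5 is achievable: drill -> shift 1, anneal -> shift 5, grind -> shift 2, deburr -> shift 6, tap -> shift 6, mill -> shift 2.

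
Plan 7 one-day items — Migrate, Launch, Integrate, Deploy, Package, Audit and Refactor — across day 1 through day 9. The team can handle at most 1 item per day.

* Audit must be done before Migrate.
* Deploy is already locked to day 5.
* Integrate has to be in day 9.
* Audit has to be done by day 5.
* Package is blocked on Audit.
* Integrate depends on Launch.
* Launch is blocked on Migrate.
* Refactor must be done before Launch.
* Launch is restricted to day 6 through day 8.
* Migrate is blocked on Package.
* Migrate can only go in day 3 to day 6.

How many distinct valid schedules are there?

54

Splitting on Migrate: it can be day 3 (6), day 4 (18), day 6 (30). Listing each branch's schedules as (Launch, Integrate, Deploy, Package, Audit, Refactor) by day number:
Migrate=day 3: (6,9,5,2,1,4) (7,9,5,2,1,4) (7,9,5,2,1,6) (8,9,5,2,1,4) (8,9,5,2,1,6) (8,9,5,2,1,7) — 6.
Migrate=day 4: (6,9,5,2,1,3) (6,9,5,3,1,2) (6,9,5,3,2,1) (7,9,5,2,1,3) (7,9,5,2,1,6) (7,9,5,3,1,2) (7,9,5,3,1,6) (7,9,5,3,2,1) (7,9,5,3,2,6) (8,9,5,2,1,3) (8,9,5,2,1,6) (8,9,5,2,1,7) (8,9,5,3,1,2) (8,9,5,3,1,6) (8,9,5,3,1,7) (8,9,5,3,2,1) (8,9,5,3,2,6) (8,9,5,3,2,7) — 18.
Migrate=day 6: (7,9,5,2,1,3) (7,9,5,2,1,4) (7,9,5,3,1,2) (7,9,5,3,1,4) (7,9,5,3,2,1) (7,9,5,3,2,4) (7,9,5,4,1,2) (7,9,5,4,1,3) (7,9,5,4,2,1) (7,9,5,4,2,3) (7,9,5,4,3,1) (7,9,5,4,3,2) (8,9,5,2,1,3) (8,9,5,2,1,4) (8,9,5,2,1,7) (8,9,5,3,1,2) (8,9,5,3,1,4) (8,9,5,3,1,7) (8,9,5,3,2,1) (8,9,5,3,2,4) (8,9,5,3,2,7) (8,9,5,4,1,2) (8,9,5,4,1,3) (8,9,5,4,1,7) (8,9,5,4,2,1) (8,9,5,4,2,3) (8,9,5,4,2,7) (8,9,5,4,3,1) (8,9,5,4,3,2) (8,9,5,4,3,7) — 30.
Summing: 6 + 18 + 30 = 54.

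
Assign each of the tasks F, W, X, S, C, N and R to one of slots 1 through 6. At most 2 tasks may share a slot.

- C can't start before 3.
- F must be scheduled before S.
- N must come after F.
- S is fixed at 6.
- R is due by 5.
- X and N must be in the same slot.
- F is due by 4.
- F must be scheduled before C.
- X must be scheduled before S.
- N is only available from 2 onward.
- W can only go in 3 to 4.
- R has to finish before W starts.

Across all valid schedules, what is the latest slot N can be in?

5

N is available from 2; N must be in the same slot as X, which can't be after 5, so N is at most 5.
N at 5 is achievable: F=1, C=3, S=6, X=5, W=3, R=1, N=5.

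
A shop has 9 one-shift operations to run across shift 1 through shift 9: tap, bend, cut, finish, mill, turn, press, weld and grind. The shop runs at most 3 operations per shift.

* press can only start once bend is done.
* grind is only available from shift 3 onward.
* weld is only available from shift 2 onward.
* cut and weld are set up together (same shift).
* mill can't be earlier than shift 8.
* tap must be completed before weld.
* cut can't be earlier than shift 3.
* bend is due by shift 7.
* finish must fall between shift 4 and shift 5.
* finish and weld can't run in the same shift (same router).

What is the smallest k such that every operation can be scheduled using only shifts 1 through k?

8

The precedence chain requires at least 2 distinct shifts.
With at most 3 per shift and 9 operations, at least 3 shifts are needed.
mill can't be placed before shift 8, so the schedule must run through at least shift 8.
8 works (last occupied shift: shift 8): for example tap=shift 1, cut=shift 3, weld=shift 3, finish=shift 4, bend=shift 1, turn=shift 1, mill=shift 8, press=shift 2, grind=shift 3.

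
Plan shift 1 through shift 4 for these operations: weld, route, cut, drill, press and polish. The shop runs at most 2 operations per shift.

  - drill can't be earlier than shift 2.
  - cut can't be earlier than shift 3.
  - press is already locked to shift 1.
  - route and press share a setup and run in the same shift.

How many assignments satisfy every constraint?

Splitting on weld: it can be shift 2 (14), shift 3 (11), shift 4 (11). Listing each branch's schedules as (route, cut, drill, press, polish) by shift number:
weld=shift 2: (1,3,2,1,3) (1,3,2,1,4) (1,3,3,1,2) (1,3,3,1,4) (1,3,4,1,2) (1,3,4,1,3) (1,3,4,1,4) (1,4,2,1,3) (1,4,2,1,4) (1,4,3,1,2) (1,4,3,1,3) (1,4,3,1,4) (1,4,4,1,2) (1,4,4,1,3) — 14.
weld=shift 3: (1,3,2,1,2) (1,3,2,1,4) (1,3,4,1,2) (1,3,4,1,4) (1,4,2,1,2) (1,4,2,1,3) (1,4,2,1,4) (1,4,3,1,2) (1,4,3,1,4) (1,4,4,1,2) (1,4,4,1,3) — 11.
weld=shift 4: (1,3,2,1,2) (1,3,2,1,3) (1,3,2,1,4) (1,3,3,1,2) (1,3,3,1,4) (1,3,4,1,2) (1,3,4,1,3) (1,4,2,1,2) (1,4,2,1,3) (1,4,3,1,2) (1,4,3,1,3) — 11.
Summing: 14 + 11 + 11 = 36.

36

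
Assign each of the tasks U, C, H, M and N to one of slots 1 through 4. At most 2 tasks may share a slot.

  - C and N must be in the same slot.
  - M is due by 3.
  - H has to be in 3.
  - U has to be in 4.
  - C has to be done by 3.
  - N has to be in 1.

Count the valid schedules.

2

Enumerating: N -> 1; U -> 4; M -> 2; H -> 3; C -> 1 | H -> 3; C -> 1; M -> 3; U -> 4; N -> 1.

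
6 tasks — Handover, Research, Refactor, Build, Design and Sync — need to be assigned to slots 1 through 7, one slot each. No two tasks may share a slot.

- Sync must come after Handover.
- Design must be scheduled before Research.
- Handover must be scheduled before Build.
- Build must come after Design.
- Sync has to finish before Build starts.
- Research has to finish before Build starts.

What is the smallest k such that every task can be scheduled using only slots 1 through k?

6 slots

The precedence chain requires at least 3 distinct slots.
With at most 1 per slot and 6 tasks, at least 6 slots are needed.
6 works (last occupied slot: 6): for example Design=2; Build=5; Research=3; Refactor=6; Handover=1; Sync=4.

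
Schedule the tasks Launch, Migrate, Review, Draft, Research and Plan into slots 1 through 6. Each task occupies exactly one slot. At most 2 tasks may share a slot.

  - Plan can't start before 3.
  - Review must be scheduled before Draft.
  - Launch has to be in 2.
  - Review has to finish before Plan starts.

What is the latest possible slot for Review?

Downstream work caps Review at 5.
Review at 5 is achievable: Review=5; Research=1; Draft=6; Migrate=1; Launch=2; Plan=6.

5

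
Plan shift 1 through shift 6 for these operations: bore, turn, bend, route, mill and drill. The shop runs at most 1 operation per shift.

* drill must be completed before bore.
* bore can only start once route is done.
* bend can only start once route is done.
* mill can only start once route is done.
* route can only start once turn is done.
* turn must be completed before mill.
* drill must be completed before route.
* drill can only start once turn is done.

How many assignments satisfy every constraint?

Splitting on bore: it can be shift 4 (2), shift 5 (2), shift 6 (2). Listing each branch's schedules as (turn, bend, route, mill, drill) by shift number:
bore=shift 4: (1,5,3,6,2) (1,6,3,5,2) — 2.
bore=shift 5: (1,4,3,6,2) (1,6,3,4,2) — 2.
bore=shift 6: (1,4,3,5,2) (1,5,3,4,2) — 2.
Summing: 2 + 2 + 2 = 6.

6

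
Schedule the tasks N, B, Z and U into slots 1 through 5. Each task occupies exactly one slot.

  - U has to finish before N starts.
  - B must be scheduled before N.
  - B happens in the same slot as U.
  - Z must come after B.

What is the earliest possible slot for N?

Precedence pushes N to at least 2.
N at 2 is achievable: U=1; B=1; N=2; Z=2.

2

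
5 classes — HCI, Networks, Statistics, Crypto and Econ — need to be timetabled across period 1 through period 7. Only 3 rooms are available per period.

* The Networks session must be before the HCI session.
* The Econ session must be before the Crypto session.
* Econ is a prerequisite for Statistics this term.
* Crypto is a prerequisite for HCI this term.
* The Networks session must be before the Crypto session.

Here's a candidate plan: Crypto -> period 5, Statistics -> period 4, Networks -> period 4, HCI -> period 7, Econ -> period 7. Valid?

Econ is a prerequisite for Statistics this term — violated.
The Networks session must be before the HCI session — holds.
The Networks session must be before the Crypto session — holds.
The Econ session must be before the Crypto session — violated.
Crypto is a prerequisite for HCI this term — holds.
Only 3 rooms are available per period — holds.

No. Econ is a prerequisite for Statistics this term is not satisfied.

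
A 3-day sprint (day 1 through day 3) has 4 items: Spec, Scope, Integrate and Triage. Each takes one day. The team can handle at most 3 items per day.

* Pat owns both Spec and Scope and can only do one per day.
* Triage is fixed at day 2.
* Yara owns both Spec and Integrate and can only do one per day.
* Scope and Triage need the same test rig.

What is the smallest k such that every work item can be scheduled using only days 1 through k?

2

With at most 3 per day and 4 work items, at least 2 days are needed.
Triage can't be placed before day 2, so the schedule must run through at least day 2.
2 works (last occupied day: day 2): for example Scope=day 1, Integrate=day 1, Triage=day 2, Spec=day 2.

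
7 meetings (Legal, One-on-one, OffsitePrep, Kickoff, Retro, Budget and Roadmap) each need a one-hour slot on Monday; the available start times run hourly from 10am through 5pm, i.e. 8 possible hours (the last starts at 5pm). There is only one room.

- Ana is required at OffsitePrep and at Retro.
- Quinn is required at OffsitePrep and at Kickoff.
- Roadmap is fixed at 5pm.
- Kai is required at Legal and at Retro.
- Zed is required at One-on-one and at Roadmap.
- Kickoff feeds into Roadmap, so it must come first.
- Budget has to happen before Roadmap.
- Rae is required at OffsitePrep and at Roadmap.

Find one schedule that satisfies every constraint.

Legal=12pm, OffsitePrep=2pm, Kickoff=10am, One-on-one=1pm, Budget=11am, Roadmap=5pm, Retro=3pm

Checking: Kickoff(10am) before Roadmap(5pm); Budget(11am) before Roadmap(5pm); OffsitePrep(2pm) != Retro(3pm); OffsitePrep(2pm) != Roadmap(5pm); Legal(12pm) != Retro(3pm); One-on-one(1pm) != Roadmap(5pm); OffsitePrep(2pm) != Kickoff(10am); Roadmap=5pm in [5pm,5pm]; max 1 per hour (cap 1).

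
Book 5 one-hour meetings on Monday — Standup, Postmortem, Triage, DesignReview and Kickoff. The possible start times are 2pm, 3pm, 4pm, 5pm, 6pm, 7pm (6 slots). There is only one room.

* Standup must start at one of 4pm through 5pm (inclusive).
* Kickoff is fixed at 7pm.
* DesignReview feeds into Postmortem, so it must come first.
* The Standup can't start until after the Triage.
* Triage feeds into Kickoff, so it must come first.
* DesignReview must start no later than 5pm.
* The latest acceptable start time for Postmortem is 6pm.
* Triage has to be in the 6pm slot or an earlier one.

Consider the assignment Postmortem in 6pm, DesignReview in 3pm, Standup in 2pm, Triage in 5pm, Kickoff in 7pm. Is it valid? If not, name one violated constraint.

Standup must start at one of 4pm through 5pm (inclusive) — violated.
DesignReview must start no later than 5pm — holds.
Triage has to be in the 6pm slot or an earlier one — holds.
There is only one room — holds.
The Standup can't start until after the Triage — violated.
Triage feeds into Kickoff, so it must come first — holds.
Kickoff is fixed at 7pm — holds.
DesignReview feeds into Postmortem, so it must come first — holds.
The latest acceptable start time for Postmortem is 6pm — holds.

No — it violates: The Standup can't start until after the Triage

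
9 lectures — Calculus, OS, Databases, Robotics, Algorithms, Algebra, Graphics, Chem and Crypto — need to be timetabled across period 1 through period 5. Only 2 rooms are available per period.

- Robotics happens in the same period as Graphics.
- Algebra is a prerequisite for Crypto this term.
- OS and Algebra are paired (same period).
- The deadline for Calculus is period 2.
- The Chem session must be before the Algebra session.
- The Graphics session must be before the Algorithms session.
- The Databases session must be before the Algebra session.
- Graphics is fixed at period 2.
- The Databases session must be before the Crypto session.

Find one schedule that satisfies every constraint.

Graphics=period 2, OS=period 4, Robotics=period 2, Databases=period 1, Crypto=period 5, Chem=period 3, Calculus=period 1, Algebra=period 4, Algorithms=period 3

Checking: Algebra(period 4) before Crypto(period 5); Databases(period 1) before Algebra(period 4); Chem(period 3) before Algebra(period 4); Graphics(period 2) before Algorithms(period 3); Databases(period 1) before Crypto(period 5); OS = Algebra = period 4; Robotics = Graphics = period 2; Calculus=period 1 in [period 1,period 2]; Graphics=period 2 in [period 2,period 2]; max 2 per period (cap 2).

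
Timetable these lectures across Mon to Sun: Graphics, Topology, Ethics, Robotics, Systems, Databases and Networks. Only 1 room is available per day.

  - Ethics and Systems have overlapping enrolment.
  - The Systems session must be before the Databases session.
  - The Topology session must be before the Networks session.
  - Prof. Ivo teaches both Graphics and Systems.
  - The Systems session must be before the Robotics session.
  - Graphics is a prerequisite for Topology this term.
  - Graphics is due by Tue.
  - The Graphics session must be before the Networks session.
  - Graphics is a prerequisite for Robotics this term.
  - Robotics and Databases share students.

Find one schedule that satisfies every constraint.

Robotics -> Thu; Networks -> Fri; Topology -> Tue; Databases -> Sat; Graphics -> Mon; Systems -> Wed; Ethics -> Sun

Checking: Graphics(Mon) before Topology(Tue); Systems(Wed) before Databases(Sat); Graphics(Mon) before Networks(Fri); Systems(Wed) before Robotics(Thu); Topology(Tue) before Networks(Fri); Graphics(Mon) before Robotics(Thu); Ethics(Sun) != Systems(Wed); Robotics(Thu) != Databases(Sat); Graphics(Mon) != Systems(Wed); Graphics=Mon in [Mon,Tue]; max 1 per day (cap 1).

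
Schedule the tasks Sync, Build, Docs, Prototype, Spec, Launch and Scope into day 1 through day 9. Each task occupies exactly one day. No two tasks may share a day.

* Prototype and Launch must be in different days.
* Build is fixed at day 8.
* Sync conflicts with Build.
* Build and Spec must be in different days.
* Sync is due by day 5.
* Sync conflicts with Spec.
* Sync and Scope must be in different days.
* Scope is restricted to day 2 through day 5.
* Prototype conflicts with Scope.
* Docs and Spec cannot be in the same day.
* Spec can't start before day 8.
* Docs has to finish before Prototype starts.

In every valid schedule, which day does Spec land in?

Spec's window is day 8–day 9.
Build is fixed at day 8, and Spec can't share a day with Build.
So Spec must be day 9.

day 9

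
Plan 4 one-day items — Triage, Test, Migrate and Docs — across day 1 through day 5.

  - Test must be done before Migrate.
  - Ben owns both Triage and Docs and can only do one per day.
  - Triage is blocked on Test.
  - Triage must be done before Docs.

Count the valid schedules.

Splitting on Triage: it can be day 2 (12), day 3 (14), day 4 (9). Listing each branch's schedules as (Test, Migrate, Docs) by day number:
Triage=day 2: (1,2,3) (1,2,4) (1,2,5) (1,3,3) (1,3,4) (1,3,5) (1,4,3) (1,4,4) (1,4,5) (1,5,3) (1,5,4) (1,5,5) — 12.
Triage=day 3: (1,2,4) (1,2,5) (1,3,4) (1,3,5) (1,4,4) (1,4,5) (1,5,4) (1,5,5) (2,3,4) (2,3,5) (2,4,4) (2,4,5) (2,5,4) (2,5,5) — 14.
Triage=day 4: (1,2,5) (1,3,5) (1,4,5) (1,5,5) (2,3,5) (2,4,5) (2,5,5) (3,4,5) (3,5,5) — 9.
Summing: 12 + 14 + 9 = 35.

35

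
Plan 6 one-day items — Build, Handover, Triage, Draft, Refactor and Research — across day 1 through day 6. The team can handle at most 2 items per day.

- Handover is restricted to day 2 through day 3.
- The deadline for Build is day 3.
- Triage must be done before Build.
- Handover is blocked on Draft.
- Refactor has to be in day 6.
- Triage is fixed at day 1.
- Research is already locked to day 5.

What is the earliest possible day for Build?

Precedence pushes Build to at least day 2; Build's own window allows nothing later than day 3.
Build at day 2 is achievable: Refactor -> day 6, Draft -> day 1, Build -> day 2, Handover -> day 2, Research -> day 5, Triage -> day 1.

day 2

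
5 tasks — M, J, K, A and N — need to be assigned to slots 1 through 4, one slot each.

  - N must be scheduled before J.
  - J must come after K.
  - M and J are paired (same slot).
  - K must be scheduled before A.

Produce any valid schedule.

K=1, J=2, N=1, A=2, M=2

Checking: N(1) before J(2); K(1) before J(2); K(1) before A(2); M = J = 2.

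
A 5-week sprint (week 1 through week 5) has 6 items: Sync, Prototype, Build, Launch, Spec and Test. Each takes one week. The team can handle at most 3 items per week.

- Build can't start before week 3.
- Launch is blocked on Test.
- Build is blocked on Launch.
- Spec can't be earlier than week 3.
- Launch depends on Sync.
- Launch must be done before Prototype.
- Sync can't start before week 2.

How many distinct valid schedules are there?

42

Splitting on Sync: it can be week 2 (33), week 3 (9). Listing each branch's schedules as (Prototype, Build, Launch, Spec, Test) by week number:
Sync=week 2: (4,4,3,3,1) (4,4,3,3,2) (4,4,3,4,1) (4,4,3,4,2) (4,4,3,5,1) (4,4,3,5,2) (4,5,3,3,1) (4,5,3,3,2) (4,5,3,4,1) (4,5,3,4,2) (4,5,3,5,1) (4,5,3,5,2) (5,4,3,3,1) (5,4,3,3,2) (5,4,3,4,1) (5,4,3,4,2) (5,4,3,5,1) (5,4,3,5,2) (5,5,3,3,1) (5,5,3,3,2) (5,5,3,4,1) (5,5,3,4,2) (5,5,3,5,1) (5,5,3,5,2) (5,5,4,3,1) (5,5,4,3,2) (5,5,4,3,3) (5,5,4,4,1) (5,5,4,4,2) (5,5,4,4,3) (5,5,4,5,1) (5,5,4,5,2) (5,5,4,5,3) — 33.
Sync=week 3: (5,5,4,3,1) (5,5,4,3,2) (5,5,4,3,3) (5,5,4,4,1) (5,5,4,4,2) (5,5,4,4,3) (5,5,4,5,1) (5,5,4,5,2) (5,5,4,5,3) — 9.
Summing: 33 + 9 = 42.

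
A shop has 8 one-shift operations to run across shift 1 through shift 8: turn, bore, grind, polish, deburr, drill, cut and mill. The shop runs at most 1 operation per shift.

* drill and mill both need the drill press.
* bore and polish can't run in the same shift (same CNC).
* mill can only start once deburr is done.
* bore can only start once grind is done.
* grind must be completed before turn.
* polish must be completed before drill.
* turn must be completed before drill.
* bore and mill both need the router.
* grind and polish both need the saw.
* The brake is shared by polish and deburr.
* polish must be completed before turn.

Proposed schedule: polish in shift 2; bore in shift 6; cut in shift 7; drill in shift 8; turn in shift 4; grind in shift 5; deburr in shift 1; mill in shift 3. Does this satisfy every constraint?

bore and mill both need the router — holds.
polish must be completed before turn — holds.
turn must be completed before drill — holds.
drill and mill both need the drill press — holds.
bore and polish can't run in the same shift (same CNC) — holds.
bore can only start once grind is done — holds.
mill can only start once deburr is done — holds.
The brake is shared by polish and deburr — holds.
grind and polish both need the saw — holds.
polish must be completed before drill — holds.
grind must be completed before turn — violated.
The shop runs at most 1 operation per shift — holds.

No — it violates: grind must be completed before turn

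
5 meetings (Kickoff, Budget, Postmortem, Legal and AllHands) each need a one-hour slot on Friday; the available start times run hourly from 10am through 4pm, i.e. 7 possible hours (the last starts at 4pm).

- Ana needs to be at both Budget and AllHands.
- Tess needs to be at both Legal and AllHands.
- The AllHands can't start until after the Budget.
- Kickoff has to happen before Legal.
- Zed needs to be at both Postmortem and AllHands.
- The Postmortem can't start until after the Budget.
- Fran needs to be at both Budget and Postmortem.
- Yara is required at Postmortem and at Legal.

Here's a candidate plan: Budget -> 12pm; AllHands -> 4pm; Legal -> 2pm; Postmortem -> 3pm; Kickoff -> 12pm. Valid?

Yara is required at Postmortem and at Legal — holds.
Fran needs to be at both Budget and Postmortem — holds.
The Postmortem can't start until after the Budget — holds.
Zed needs to be at both Postmortem and AllHands — holds.
Tess needs to be at both Legal and AllHands — holds.
Ana needs to be at both Budget and AllHands — holds.
The AllHands can't start until after the Budget — holds.
Kickoff has to happen before Legal — holds.

Valid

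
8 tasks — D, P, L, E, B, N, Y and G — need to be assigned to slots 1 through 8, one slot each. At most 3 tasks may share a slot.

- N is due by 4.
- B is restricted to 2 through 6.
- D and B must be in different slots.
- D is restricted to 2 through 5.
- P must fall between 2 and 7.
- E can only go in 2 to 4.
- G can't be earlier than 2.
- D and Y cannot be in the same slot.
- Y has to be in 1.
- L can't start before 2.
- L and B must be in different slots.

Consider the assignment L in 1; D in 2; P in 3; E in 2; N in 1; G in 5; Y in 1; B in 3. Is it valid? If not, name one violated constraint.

D and Y cannot be in the same slot — holds.
D is restricted to 2 through 5 — holds.
E can only go in 2 to 4 — holds.
L and B must be in different slots — holds.
P must fall between 2 and 7 — holds.
N is due by 4 — holds.
D and B must be in different slots — holds.
B is restricted to 2 through 6 — holds.
Y has to be in 1 — holds.
At most 3 tasks may share a slot — holds.
G can't be earlier than 2 — holds.
L can't start before 2 — violated.

No — it violates: L can't start before 2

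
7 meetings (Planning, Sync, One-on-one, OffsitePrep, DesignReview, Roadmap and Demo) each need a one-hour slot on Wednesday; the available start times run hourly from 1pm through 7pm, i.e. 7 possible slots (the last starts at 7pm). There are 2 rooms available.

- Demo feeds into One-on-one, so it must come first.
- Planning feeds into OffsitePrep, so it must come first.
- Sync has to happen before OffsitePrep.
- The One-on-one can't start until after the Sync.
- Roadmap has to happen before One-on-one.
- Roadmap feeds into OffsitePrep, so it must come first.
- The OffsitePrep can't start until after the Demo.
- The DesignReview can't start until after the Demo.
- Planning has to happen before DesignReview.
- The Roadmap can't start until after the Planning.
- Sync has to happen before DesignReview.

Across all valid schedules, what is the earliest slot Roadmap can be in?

Precedence pushes Roadmap to at least 2pm; downstream work caps Roadmap at 6pm.
Roadmap at 2pm is achievable: One-on-one -> 3pm, DesignReview -> 4pm, Demo -> 2pm, Sync -> 1pm, Planning -> 1pm, Roadmap -> 2pm, OffsitePrep -> 3pm.

2pm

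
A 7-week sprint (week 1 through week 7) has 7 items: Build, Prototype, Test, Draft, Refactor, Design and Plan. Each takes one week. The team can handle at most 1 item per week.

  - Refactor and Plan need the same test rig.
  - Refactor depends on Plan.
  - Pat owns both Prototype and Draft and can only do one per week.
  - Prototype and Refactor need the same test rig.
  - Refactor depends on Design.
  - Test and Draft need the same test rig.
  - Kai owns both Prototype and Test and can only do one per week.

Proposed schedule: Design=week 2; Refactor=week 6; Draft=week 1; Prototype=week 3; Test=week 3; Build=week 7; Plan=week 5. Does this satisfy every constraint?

Kai owns both Prototype and Test and can only do one per week — violated.
Refactor depends on Design — holds.
Test and Draft need the same test rig — holds.
Pat owns both Prototype and Draft and can only do one per week — holds.
Refactor and Plan need the same test rig — holds.
The team can handle at most 1 item per week — violated.
Refactor depends on Plan — holds.
Prototype and Refactor need the same test rig — holds.

No. Kai owns both Prototype and Test and can only do one per week is not satisfied.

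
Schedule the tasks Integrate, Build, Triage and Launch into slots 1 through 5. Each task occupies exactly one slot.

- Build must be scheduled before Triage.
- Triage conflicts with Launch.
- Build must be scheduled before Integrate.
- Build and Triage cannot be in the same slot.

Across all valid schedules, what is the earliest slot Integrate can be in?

2

Precedence pushes Integrate to at least 2.
Integrate at 2 is achievable: Launch in 1, Integrate in 2, Build in 1, Triage in 2.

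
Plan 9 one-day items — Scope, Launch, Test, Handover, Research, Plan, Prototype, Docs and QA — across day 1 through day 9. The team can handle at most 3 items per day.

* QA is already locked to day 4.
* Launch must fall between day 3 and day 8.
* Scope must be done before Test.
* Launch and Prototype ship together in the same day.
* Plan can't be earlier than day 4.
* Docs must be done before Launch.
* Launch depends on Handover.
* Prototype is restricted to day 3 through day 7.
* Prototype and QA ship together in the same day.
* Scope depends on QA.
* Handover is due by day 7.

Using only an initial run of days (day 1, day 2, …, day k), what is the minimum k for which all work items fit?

The precedence chain requires at least 4 distinct days.
With at most 3 per day and 9 work items, at least 3 days are needed.
Propagating the time windows through the other constraints, Test can't land before day 6, so the schedule must run through at least day 6.
6 works (last occupied day: day 6): for example Launch -> day 4; Prototype -> day 4; Test -> day 6; Docs -> day 1; Scope -> day 5; Plan -> day 5; Research -> day 1; QA -> day 4; Handover -> day 1.

6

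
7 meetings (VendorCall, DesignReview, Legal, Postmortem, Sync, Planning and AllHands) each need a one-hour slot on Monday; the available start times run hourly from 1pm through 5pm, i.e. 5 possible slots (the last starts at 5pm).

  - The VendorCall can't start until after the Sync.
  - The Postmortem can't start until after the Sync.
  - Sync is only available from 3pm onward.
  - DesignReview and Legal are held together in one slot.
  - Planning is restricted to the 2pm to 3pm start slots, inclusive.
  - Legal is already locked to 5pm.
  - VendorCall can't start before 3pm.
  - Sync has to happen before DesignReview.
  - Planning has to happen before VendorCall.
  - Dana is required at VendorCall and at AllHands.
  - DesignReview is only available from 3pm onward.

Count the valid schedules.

Splitting on VendorCall: it can be 4pm (16), 5pm (24). Listing each branch's schedules as (DesignReview, Legal, Postmortem, Sync, Planning, AllHands):
VendorCall=4pm: (5pm,5pm,4pm,3pm,2pm,1pm) (5pm,5pm,4pm,3pm,2pm,2pm) (5pm,5pm,4pm,3pm,2pm,3pm) (5pm,5pm,4pm,3pm,2pm,5pm) (5pm,5pm,4pm,3pm,3pm,1pm) (5pm,5pm,4pm,3pm,3pm,2pm) (5pm,5pm,4pm,3pm,3pm,3pm) (5pm,5pm,4pm,3pm,3pm,5pm) (5pm,5pm,5pm,3pm,2pm,1pm) (5pm,5pm,5pm,3pm,2pm,2pm) (5pm,5pm,5pm,3pm,2pm,3pm) (5pm,5pm,5pm,3pm,2pm,5pm) (5pm,5pm,5pm,3pm,3pm,1pm) (5pm,5pm,5pm,3pm,3pm,2pm) (5pm,5pm,5pm,3pm,3pm,3pm) (5pm,5pm,5pm,3pm,3pm,5pm) — 16.
VendorCall=5pm: (5pm,5pm,4pm,3pm,2pm,1pm) (5pm,5pm,4pm,3pm,2pm,2pm) (5pm,5pm,4pm,3pm,2pm,3pm) (5pm,5pm,4pm,3pm,2pm,4pm) (5pm,5pm,4pm,3pm,3pm,1pm) (5pm,5pm,4pm,3pm,3pm,2pm) (5pm,5pm,4pm,3pm,3pm,3pm) (5pm,5pm,4pm,3pm,3pm,4pm) (5pm,5pm,5pm,3pm,2pm,1pm) (5pm,5pm,5pm,3pm,2pm,2pm) (5pm,5pm,5pm,3pm,2pm,3pm) (5pm,5pm,5pm,3pm,2pm,4pm) (5pm,5pm,5pm,3pm,3pm,1pm) (5pm,5pm,5pm,3pm,3pm,2pm) (5pm,5pm,5pm,3pm,3pm,3pm) (5pm,5pm,5pm,3pm,3pm,4pm) (5pm,5pm,5pm,4pm,2pm,1pm) (5pm,5pm,5pm,4pm,2pm,2pm) (5pm,5pm,5pm,4pm,2pm,3pm) (5pm,5pm,5pm,4pm,2pm,4pm) (5pm,5pm,5pm,4pm,3pm,1pm) (5pm,5pm,5pm,4pm,3pm,2pm) (5pm,5pm,5pm,4pm,3pm,3pm) (5pm,5pm,5pm,4pm,3pm,4pm) — 24.
Summing: 16 + 24 = 40.

40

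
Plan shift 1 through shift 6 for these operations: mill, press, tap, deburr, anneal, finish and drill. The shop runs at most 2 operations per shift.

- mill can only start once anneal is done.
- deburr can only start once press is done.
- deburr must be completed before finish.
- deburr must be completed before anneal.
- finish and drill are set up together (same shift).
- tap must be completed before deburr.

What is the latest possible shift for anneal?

Precedence pushes anneal to at least shift 3; downstream work caps anneal at shift 5.
anneal at shift 5 is achievable: press=shift 1, finish=shift 3, drill=shift 3, mill=shift 6, deburr=shift 2, tap=shift 1, anneal=shift 5.

shift 5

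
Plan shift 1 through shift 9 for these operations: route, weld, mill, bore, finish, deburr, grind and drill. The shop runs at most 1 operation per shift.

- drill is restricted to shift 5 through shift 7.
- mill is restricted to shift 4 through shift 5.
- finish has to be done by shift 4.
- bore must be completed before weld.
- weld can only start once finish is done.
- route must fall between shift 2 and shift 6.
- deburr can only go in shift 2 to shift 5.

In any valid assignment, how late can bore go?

Downstream work caps bore at shift 8.
bore at shift 8 is achievable: bore=shift 8; deburr=shift 2; mill=shift 4; finish=shift 1; weld=shift 9; drill=shift 5; grind=shift 6; route=shift 3.

shift 8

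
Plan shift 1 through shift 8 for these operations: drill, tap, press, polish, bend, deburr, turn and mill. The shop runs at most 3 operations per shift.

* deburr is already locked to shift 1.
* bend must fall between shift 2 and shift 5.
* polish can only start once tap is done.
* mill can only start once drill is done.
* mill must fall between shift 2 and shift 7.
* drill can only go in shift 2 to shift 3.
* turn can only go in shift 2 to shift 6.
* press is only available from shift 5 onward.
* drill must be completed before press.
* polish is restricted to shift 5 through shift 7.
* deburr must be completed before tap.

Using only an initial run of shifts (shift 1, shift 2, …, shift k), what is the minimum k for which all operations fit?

The precedence chain requires at least 3 distinct shifts.
With at most 3 per shift and 8 operations, at least 3 shifts are needed.
press can't be placed before shift 5, so the schedule must run through at least shift 5.
5 works (last occupied shift: shift 5): for example mill -> shift 3; deburr -> shift 1; polish -> shift 5; turn -> shift 2; bend -> shift 2; tap -> shift 3; drill -> shift 2; press -> shift 5.

5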